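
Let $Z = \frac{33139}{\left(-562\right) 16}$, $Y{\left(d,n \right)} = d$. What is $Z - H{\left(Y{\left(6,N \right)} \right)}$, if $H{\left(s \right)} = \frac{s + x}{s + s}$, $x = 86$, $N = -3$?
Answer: $- \frac{306233}{26976} \approx -11.352$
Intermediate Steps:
$Z = - \frac{33139}{8992}$ ($Z = \frac{33139}{-8992} = 33139 \left(- \frac{1}{8992}\right) = - \frac{33139}{8992} \approx -3.6854$)
$H{\left(s \right)} = \frac{86 + s}{2 s}$ ($H{\left(s \right)} = \frac{s + 86}{s + s} = \frac{86 + s}{2 s}$)
$Z - H{\left(Y{\left(6,N \right)} \right)} = - \frac{33139}{8992} - \frac{86 + 6}{2 \cdot 6} = - \frac{33139}{8992} - \frac{1}{2} \cdot \frac{1}{6} \cdot 92 = - \frac{33139}{8992} - \frac{23}{3} = - \frac{306233}{26976}$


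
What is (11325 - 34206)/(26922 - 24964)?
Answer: -22881/1958 ≈ -11.686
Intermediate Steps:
(11325 - 34206)/(26922 - 24964) = -22881/1958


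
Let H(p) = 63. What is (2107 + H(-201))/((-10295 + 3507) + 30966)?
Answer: 155/1727 ≈ 0.089751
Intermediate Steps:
(2107 + H(-201))/((-10295 + 3507) + 30966) = (2107 + 63)/((-10295 + 3507) + 30966) = 2170/(-6788 + 30966) = 2170/24178 = 2170*(1/24178) = 155/1727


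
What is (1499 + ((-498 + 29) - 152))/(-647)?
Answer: -878/647 ≈ -1.3570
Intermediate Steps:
(1499 + ((-498 + 29) - 152))/(-647) = (1499 + (-469 - 152))*(-1/647) = (1499 - 621)*(-1/647) = 878*(-1/647) = -878/647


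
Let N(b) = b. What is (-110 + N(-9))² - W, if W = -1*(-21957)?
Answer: -7796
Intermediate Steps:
W = 21957
(-110 + N(-9))² - W = (-110 - 9)² - 1*21957 = (-119)² - 21957 = 14161 - 21957 = -7796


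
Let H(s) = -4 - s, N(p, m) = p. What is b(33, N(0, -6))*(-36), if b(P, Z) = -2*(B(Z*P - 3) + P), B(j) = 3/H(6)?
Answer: 11772/5 ≈ 2354.4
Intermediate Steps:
B(j) = -3/10 (B(j) = 3/(-4 - 1*6) = 3/(-4 - 6) = 3/(-10) = 3*(-1/10) = -3/10)
b(P, Z) = 3/5 - 2*P (b(P, Z) = -2*(-3/10 + P) = 3/5 - 2*P)
b(33, N(0, -6))*(-36) = (3/5 - 2*33)*(-36) = (3/5 - 66)*(-36) = -327/5*(-36) = 11772/5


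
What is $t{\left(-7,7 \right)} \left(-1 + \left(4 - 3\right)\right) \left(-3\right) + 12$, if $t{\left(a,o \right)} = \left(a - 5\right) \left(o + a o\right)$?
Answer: $12$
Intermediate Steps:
$t{\left(a,o \right)} = \left(-5 + a\right) \left(o + a o\right)$
$t{\left(-7,7 \right)} \left(-1 + \left(4 - 3\right)\right) \left(-3\right) + 12 = 7 \left(-5 + \left(-7\right)^{2} - -28\right) \left(-1 + \left(4 - 3\right)\right) \left(-3\right) + 12 = 7 \left(-5 + 49 + 28\right) \left(-1 + \left(4 - 3\right)\right) \left(-3\right) + 12 = 7 \cdot 72 \left(-1 + 1\right) \left(-3\right) + 12 = 504 \cdot 0 \left(-3\right) + 12 = 504 \cdot 0 + 12 = 0 + 12 = 12$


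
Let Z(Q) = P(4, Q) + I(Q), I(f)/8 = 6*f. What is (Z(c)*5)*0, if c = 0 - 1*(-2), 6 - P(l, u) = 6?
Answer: 0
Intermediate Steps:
I(f) = 48*f (I(f) = 8*(6*f) = 48*f)
P(l, u) = 0 (P(l, u) = 6 - 1*6 = 6 - 6 = 0)
c = 2 (c = 0 + 2 = 2)
Z(Q) = 48*Q (Z(Q) = 0 + 48*Q = 48*Q)
(Z(c)*5)*0 = ((48*2)*5)*0 = (96*5)*0 = 480*0 = 0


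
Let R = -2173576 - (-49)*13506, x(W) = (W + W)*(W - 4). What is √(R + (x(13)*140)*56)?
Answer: √322778 ≈ 568.14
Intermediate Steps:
x(W) = 2*W*(-4 + W) (x(W) = (2*W)*(-4 + W) = 2*W*(-4 + W))
R = -1511782 (R = -2173576 - 1*(-661794) = -2173576 + 661794 = -1511782)
√(R + (x(13)*140)*56) = √(-1511782 + ((2*13*(-4 + 13))*140)*56) = √(-1511782 + ((2*13*9)*140)*56) = √(-1511782 + (234*140)*56) = √(-1511782 + 32760*56) = √(-1511782 + 1834560) = √322778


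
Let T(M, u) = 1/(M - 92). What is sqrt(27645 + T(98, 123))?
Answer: sqrt(995226)/6 ≈ 166.27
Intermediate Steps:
T(M, u) = 1/(-92 + M)
sqrt(27645 + T(98, 123)) = sqrt(27645 + 1/(-92 + 98)) = sqrt(27645 + 1/6) = sqrt(165871/6) = sqrt(995226)/6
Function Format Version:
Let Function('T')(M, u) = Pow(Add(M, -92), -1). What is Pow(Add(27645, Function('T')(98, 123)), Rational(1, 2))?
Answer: Mul(Rational(1, 6), Pow(995226, Rational(1, 2))) ≈ 166.27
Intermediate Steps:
Function('T')(M, u) = Pow(Add(-92, M), -1)
Pow(Add(27645, Function('T')(98, 123)), Rational(1, 2)) = Pow(Add(27645, Pow(Add(-92, 98), -1)), Rational(1, 2)) = Pow(Add(27645, Pow(6, -1)), Rational(1, 2)) = Pow(Add(27645, Rational(1, 6)), Rational(1, 2)) = Pow(Rational(165871, 6), Rational(1, 2)) = Mul(Rational(1, 6), Pow(995226, Rational(1, 2)))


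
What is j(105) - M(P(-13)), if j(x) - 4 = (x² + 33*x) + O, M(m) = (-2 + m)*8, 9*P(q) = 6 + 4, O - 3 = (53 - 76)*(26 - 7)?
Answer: 126604/9 ≈ 14067.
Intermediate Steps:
O = -434 (O = 3 + (53 - 76)*(26 - 7) = 3 - 23*19 = 3 - 437 = -434)
P(q) = 10/9 (P(q) = (6 + 4)/9 = (⅑)*10 = 10/9)
M(m) = -16 + 8*m
j(x) = -430 + x² + 33*x (j(x) = 4 + ((x² + 33*x) - 434) = 4 + (-434 + x² + 33*x) = -430 + x² + 33*x)
j(105) - M(P(-13)) = (-430 + 105² + 33*105) - (-16 + 8*(10/9)) = (-430 + 11025 + 3465) - (-16 + 80/9) = 14060 - 1*(-64/9) = 14060 + 64/9 = 126604/9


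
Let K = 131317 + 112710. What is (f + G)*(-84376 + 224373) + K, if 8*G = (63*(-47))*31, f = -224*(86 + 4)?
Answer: -35427228571/8 ≈ -4.4284e+9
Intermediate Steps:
f = -20160 (f = -224*90 = -20160)
G = -91791/8 (G = ((63*(-47))*31)/8 = (-2961*31)/8 = (⅛)*(-91791) = -91791/8 ≈ -11474.)
K = 244027
(f + G)*(-84376 + 224373) + K = (-20160 - 91791/8)*(-84376 + 224373) + 244027 = -253071/8*139997 + 244027 = -35429180787/8 + 244027 = -35427228571/8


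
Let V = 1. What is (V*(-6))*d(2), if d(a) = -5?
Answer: 30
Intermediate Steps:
(V*(-6))*d(2) = (1*(-6))*(-5) = -6*(-5) = 30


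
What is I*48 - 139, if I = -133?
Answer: -6523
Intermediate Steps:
I*48 - 139 = -133*48 - 139 = -6384 - 139 = -6523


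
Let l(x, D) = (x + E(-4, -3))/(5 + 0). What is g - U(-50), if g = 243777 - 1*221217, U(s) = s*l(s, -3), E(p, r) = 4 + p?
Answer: 22060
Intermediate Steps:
l(x, D) = x/5 (l(x, D) = (x + (4 - 4))/(5 + 0) = (x + 0)/5 = x*(⅕) = x/5)
U(s) = s²/5 (U(s) = s*(s/5) = s²/5)
g = 22560 (g = 243777 - 221217 = 22560)
g - U(-50) = 22560 - (-50)²/5 = 22560 - 2500/5 = 22560 - 1*500 = 22560 - 500 = 22060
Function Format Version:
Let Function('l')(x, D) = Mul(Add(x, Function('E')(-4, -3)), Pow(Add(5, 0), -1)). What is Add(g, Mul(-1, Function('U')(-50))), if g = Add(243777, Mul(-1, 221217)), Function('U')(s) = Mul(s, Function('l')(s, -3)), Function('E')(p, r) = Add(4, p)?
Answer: 22060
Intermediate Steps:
Function('l')(x, D) = Mul(Rational(1, 5), x) (Function('l')(x, D) = Mul(Add(x, Add(4, -4)), Pow(Add(5, 0), -1)) = Mul(Add(x, 0), Pow(5, -1)) = Mul(x, Rational(1, 5)) = Mul(Rational(1, 5), x))
Function('U')(s) = Mul(Rational(1, 5), Pow(s, 2)) (Function('U')(s) = Mul(s, Mul(Rational(1, 5), s)) = Mul(Rational(1, 5), Pow(s, 2)))
g = 22560 (g = Add(243777, -221217) = 22560)
Add(g, Mul(-1, Function('U')(-50))) = Add(22560, Mul(-1, Mul(Rational(1, 5), Pow(-50, 2)))) = Add(22560, Mul(-1, Mul(Rational(1, 5), 2500))) = Add(22560, Mul(-1, 500)) = Add(22560, -500) = 22060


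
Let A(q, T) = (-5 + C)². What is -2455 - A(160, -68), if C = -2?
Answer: -2504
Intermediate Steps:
A(q, T) = 49 (A(q, T) = (-5 - 2)² = (-7)² = 49)
-2455 - A(160, -68) = -2455 - 1*49 = -2455 - 49 = -2504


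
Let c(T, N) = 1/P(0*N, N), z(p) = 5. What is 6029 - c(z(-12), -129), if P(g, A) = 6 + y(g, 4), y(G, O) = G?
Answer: 36173/6 ≈ 6028.8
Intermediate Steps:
P(g, A) = 6 + g
c(T, N) = 1/6 (c(T, N) = 1/(6 + 0*N) = 1/(6 + 0) = 1/6)
6029 - c(z(-12), -129) = 6029 - 1*1/6 = 6029 - 1/6 = 36173/6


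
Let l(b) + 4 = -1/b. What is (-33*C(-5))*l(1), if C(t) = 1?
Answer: 165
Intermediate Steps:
l(b) = -4 - 1/b
(-33*C(-5))*l(1) = (-33*1)*(-4 - 1/1) = -33*(-4 - 1*1) = -33*(-4 - 1) = -33*(-5) = 165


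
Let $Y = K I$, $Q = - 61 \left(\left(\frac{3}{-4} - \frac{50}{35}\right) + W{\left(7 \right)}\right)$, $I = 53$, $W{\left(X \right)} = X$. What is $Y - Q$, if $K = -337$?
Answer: $- \frac{491873}{28} \approx -17567.0$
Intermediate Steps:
$Q = - \frac{8235}{28}$ ($Q = - 61 \left(\left(\frac{3}{-4} - \frac{50}{35}\right) + 7\right) = - 61 \left(\left(3 \left(- \frac{1}{4}\right) - \frac{10}{7}\right) + 7\right) = - 61 \left(\left(- \frac{3}{4} - \frac{10}{7}\right) + 7\right) = - 61 \left(- \frac{61}{28} + 7\right) = \left(-61\right) \frac{135}{28} = - \frac{8235}{28} \approx -294.11$)
$Y = -17861$ ($Y = \left(-337\right) 53 = -17861$)
$Y - Q = -17861 - - \frac{8235}{28} = -17861 + \frac{8235}{28} = - \frac{491873}{28}$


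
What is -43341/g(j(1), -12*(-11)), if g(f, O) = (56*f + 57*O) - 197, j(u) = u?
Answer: -14447/2461 ≈ -5.8704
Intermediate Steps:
g(f, O) = -197 + 56*f + 57*O
-43341/g(j(1), -12*(-11)) = -43341/(-197 + 56*1 + 57*(-12*(-11))) = -43341/(-197 + 56 + 57*132) = -43341/(-197 + 56 + 7524) = -43341/7383 = -43341*1/7383 = -14447/2461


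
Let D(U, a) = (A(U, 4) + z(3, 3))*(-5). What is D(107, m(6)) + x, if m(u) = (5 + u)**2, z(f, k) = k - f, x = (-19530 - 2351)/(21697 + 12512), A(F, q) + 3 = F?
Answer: -17810561/34209 ≈ -520.64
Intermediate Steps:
A(F, q) = -3 + F
x = -21881/34209 ≈ -0.63963
D(U, a) = 15 - 5*U (D(U, a) = ((-3 + U) + (3 - 1*3))*(-5) = ((-3 + U) + (3 - 3))*(-5) = ((-3 + U) + 0)*(-5) = (-3 + U)*(-5) = 15 - 5*U)
D(107, m(6)) + x = (15 - 5*107) - 21881/34209 = (15 - 535) - 21881/34209 = -520 - 21881/34209 = -17810561/34209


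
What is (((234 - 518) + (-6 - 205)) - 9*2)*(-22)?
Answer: 11286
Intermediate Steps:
(((234 - 518) + (-6 - 205)) - 9*2)*(-22) = ((-284 - 211) - 18)*(-22) = (-495 - 18)*(-22) = -513*(-22) = 11286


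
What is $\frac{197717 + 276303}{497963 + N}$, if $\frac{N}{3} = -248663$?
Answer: $- \frac{237010}{124013} \approx -1.9112$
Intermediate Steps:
$N = -745989$ ($N = 3 \left(-248663\right) = -745989$)
$\frac{197717 + 276303}{497963 + N} = \frac{197717 + 276303}{497963 - 745989} = \frac{474020}{-248026} = 474020 \left(- \frac{1}{248026}\right) = - \frac{237010}{124013}$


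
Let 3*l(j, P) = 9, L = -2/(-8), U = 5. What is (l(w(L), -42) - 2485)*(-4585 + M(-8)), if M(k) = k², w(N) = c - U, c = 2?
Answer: 11221122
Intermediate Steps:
L = ¼ (L = -2*(-⅛) = ¼ ≈ 0.25000)
w(N) = -3 (w(N) = 2 - 1*5 = 2 - 5 = -3)
l(j, P) = 3 (l(j, P) = (⅓)*9 = 3)
(l(w(L), -42) - 2485)*(-4585 + M(-8)) = (3 - 2485)*(-4585 + (-8)²) = -2482*(-4585 + 64) = -2482*(-4521) = 11221122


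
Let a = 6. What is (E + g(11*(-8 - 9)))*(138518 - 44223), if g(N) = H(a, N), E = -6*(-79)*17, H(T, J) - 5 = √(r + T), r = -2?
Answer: 760489175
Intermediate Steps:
H(T, J) = 5 + √(-2 + T)
E = 8058 (E = 474*17 = 8058)
g(N) = 7 (g(N) = 5 + √(-2 + 6) = 5 + √4 = 5 + 2 = 7)
(E + g(11*(-8 - 9)))*(138518 - 44223) = (8058 + 7)*(138518 - 44223) = 8065*94295 = 760489175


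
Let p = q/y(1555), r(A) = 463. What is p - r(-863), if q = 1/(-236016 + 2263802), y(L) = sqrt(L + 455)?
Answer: -463 + sqrt(2010)/4075849860 ≈ -463.00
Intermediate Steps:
y(L) = sqrt(455 + L)
q = 1/2027786 ≈ 4.9315e-7
p = sqrt(2010)/4075849860 (p = 1/(2027786*(sqrt(455 + 1555))) = 1/(2027786*(sqrt(2010))) = (sqrt(2010)/2010)/2027786 = sqrt(2010)/4075849860 ≈ 1.1000e-8)
p - r(-863) = sqrt(2010)/4075849860 - 1*463 = sqrt(2010)/4075849860 - 463 = -463 + sqrt(2010)/4075849860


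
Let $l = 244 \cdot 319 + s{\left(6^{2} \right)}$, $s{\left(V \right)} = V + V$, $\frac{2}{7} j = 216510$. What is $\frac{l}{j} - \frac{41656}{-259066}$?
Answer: $\frac{25874802944}{98158164405} \approx 0.2636$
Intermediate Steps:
$j = 757785$ ($j = \frac{7}{2} \cdot 216510 = 757785$)
$s{\left(V \right)} = 2 V$
$l = 77908$ ($l = 244 \cdot 319 + 2 \cdot 6^{2} = 77836 + 2 \cdot 36 = 77836 + 72 = 77908$)
$\frac{l}{j} - \frac{41656}{-259066} = \frac{77908}{757785} - \frac{41656}{-259066} = 77908 \cdot \frac{1}{757785} - - \frac{20828}{129533} = \frac{77908}{757785} + \frac{20828}{129533} = \frac{25874802944}{98158164405}$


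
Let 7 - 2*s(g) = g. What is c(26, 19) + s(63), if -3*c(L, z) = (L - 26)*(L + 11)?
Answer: -28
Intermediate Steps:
c(L, z) = -(-26 + L)*(11 + L)/3 (c(L, z) = -(L - 26)*(L + 11)/3 = -(-26 + L)*(11 + L)/3)
s(g) = 7/2 - g/2
c(26, 19) + s(63) = (286/3 + 5*26 - ⅓*26²) + (7/2 - ½*63) = (286/3 + 130 - ⅓*676) + (7/2 - 63/2) = (286/3 + 130 - 676/3) - 28 = 0 - 28 = -28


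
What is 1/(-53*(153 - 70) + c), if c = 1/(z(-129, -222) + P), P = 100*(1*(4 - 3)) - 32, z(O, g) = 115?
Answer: -183/805016 ≈ -0.00022732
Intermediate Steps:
P = 68 (P = 100*(1*1) - 32 = 100*1 - 32 = 100 - 32 = 68)
c = 1/183 (c = 1/(115 + 68) = 1/183 ≈ 0.0054645)
1/(-53*(153 - 70) + c) = 1/(-53*(153 - 70) + 1/183) = 1/(-53*83 + 1/183) = 1/(-4399 + 1/183) = 1/(-805016/183) = -183/805016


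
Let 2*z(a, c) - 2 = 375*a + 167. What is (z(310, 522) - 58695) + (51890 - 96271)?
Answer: -89733/2 ≈ -44867.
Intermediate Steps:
z(a, c) = 169/2 + 375*a/2 (z(a, c) = 1 + (375*a + 167)/2 = 1 + (167 + 375*a)/2 = 1 + (167/2 + 375*a/2) = 169/2 + 375*a/2)
(z(310, 522) - 58695) + (51890 - 96271) = ((169/2 + (375/2)*310) - 58695) + (51890 - 96271) = ((169/2 + 58125) - 58695) - 44381 = (116419/2 - 58695) - 44381 = -971/2 - 44381 = -89733/2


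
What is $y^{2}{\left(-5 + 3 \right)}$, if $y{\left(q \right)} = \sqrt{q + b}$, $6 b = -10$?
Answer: $- \frac{11}{3} \approx -3.6667$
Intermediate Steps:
$b = - \frac{5}{3}$ ($b = \frac{1}{6} \left(-10\right) = - \frac{5}{3} \approx -1.6667$)
$y{\left(q \right)} = \sqrt{- \frac{5}{3} + q}$ ($y{\left(q \right)} = \sqrt{q - \frac{5}{3}} = \sqrt{- \frac{5}{3} + q}$)
$y^{2}{\left(-5 + 3 \right)} = \left(\frac{\sqrt{-15 + 9 \left(-5 + 3\right)}}{3}\right)^{2} = \left(\frac{\sqrt{-15 + 9 \left(-2\right)}}{3}\right)^{2} = \left(\frac{\sqrt{-15 - 18}}{3}\right)^{2} = \left(\frac{\sqrt{-33}}{3}\right)^{2} = \left(\frac{i \sqrt{33}}{3}\right)^{2} = - \frac{11}{3}$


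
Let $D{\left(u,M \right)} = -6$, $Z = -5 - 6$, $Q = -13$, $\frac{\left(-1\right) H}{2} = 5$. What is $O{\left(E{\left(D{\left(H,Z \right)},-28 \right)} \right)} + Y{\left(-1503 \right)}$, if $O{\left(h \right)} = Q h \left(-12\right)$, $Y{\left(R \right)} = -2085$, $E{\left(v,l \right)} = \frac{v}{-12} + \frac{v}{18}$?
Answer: $-2059$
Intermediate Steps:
$H = -10$ ($H = \left(-2\right) 5 = -10$)
$Z = -11$ ($Z = -5 - 6 = -11$)
$E{\left(v,l \right)} = - \frac{v}{36}$ ($E{\left(v,l \right)} = v \left(- \frac{1}{12}\right) + v \frac{1}{18} = - \frac{v}{12} + \frac{v}{18} = - \frac{v}{36}$)
$O{\left(h \right)} = 156 h$ ($O{\left(h \right)} = - 13 h \left(-12\right) = 156 h$)
$O{\left(E{\left(D{\left(H,Z \right)},-28 \right)} \right)} + Y{\left(-1503 \right)} = 156 \left(\left(- \frac{1}{36}\right) \left(-6\right)\right) - 2085 = 156 \cdot \frac{1}{6} - 2085 = 26 - 2085 = -2059$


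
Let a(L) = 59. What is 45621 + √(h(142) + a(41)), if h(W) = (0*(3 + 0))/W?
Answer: 45621 + √59 ≈ 45629.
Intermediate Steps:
h(W) = 0 (h(W) = (0*3)/W = 0/W = 0)
45621 + √(h(142) + a(41)) = 45621 + √(0 + 59) = 45621 + √59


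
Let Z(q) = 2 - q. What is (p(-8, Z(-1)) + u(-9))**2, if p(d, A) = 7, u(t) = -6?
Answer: 1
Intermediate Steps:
(p(-8, Z(-1)) + u(-9))**2 = (7 - 6)**2 = 1**2 = 1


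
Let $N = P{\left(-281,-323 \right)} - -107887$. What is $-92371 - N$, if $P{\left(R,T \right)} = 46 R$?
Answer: $-187332$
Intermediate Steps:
$N = 94961$ ($N = 46 \left(-281\right) - -107887 = -12926 + 107887 = 94961$)
$-92371 - N = -92371 - 94961 = -187332$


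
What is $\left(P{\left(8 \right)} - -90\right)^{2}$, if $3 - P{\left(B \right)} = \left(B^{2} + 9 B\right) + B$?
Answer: $2601$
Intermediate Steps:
$P{\left(B \right)} = 3 - B^{2} - 10 B$ ($P{\left(B \right)} = 3 - \left(\left(B^{2} + 9 B\right) + B\right) = 3 - \left(B^{2} + 10 B\right) = 3 - B^{2} - 10 B$)
$\left(P{\left(8 \right)} - -90\right)^{2} = \left(\left(3 - 8^{2} - 80\right) - -90\right)^{2} = \left(\left(3 - 64 - 80\right) + 90\right)^{2} = \left(-141 + 90\right)^{2} = \left(-51\right)^{2} = 2601$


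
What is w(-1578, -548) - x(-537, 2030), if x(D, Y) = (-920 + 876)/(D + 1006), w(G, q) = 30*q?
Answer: -7710316/469 ≈ -16440.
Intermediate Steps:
x(D, Y) = -44/(1006 + D)
w(-1578, -548) - x(-537, 2030) = 30*(-548) - (-44)/(1006 - 537) = -16440 - (-44)/469 = -16440 - 1*(-44/469) = -16440 + 44/469 = -7710316/469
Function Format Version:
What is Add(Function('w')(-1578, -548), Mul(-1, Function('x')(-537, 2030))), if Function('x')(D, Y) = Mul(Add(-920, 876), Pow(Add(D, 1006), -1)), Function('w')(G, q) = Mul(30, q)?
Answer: Rational(-7710316, 469) ≈ -16440.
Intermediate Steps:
Function('x')(D, Y) = Mul(-44, Pow(Add(1006, D), -1))
Add(Function('w')(-1578, -548), Mul(-1, Function('x')(-537, 2030))) = Add(Mul(30, -548), Mul(-1, Mul(-44, Pow(Add(1006, -537), -1)))) = Add(-16440, Mul(-1, Mul(-44, Pow(469, -1)))) = Add(-16440, Mul(-1, Mul(-44, Rational(1, 469)))) = Add(-16440, Mul(-1, Rational(-44, 469))) = Add(-16440, Rational(44, 469)) = Rational(-7710316, 469)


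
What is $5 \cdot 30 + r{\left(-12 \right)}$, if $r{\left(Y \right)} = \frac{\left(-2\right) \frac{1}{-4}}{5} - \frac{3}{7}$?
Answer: $\frac{10477}{70} \approx 149.67$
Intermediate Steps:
$r{\left(Y \right)} = - \frac{23}{70}$ ($r{\left(Y \right)} = \left(-2\right) \left(- \frac{1}{4}\right) \frac{1}{5} - \frac{3}{7} = \frac{1}{2} \cdot \frac{1}{5} - \frac{3}{7} = \frac{1}{10} - \frac{3}{7} = - \frac{23}{70}$)
$5 \cdot 30 + r{\left(-12 \right)} = 5 \cdot 30 - \frac{23}{70} = 150 - \frac{23}{70} = \frac{10477}{70}$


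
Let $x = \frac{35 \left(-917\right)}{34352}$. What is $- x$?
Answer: $\frac{32095}{34352} \approx 0.9343$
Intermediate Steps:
$x = - \frac{32095}{34352}$ ($x = \left(-32095\right) \frac{1}{34352} = - \frac{32095}{34352} \approx -0.9343$)
$- x = \left(-1\right) \left(- \frac{32095}{34352}\right) = \frac{32095}{34352}$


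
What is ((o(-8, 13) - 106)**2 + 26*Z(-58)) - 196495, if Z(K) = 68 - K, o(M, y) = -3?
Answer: -181338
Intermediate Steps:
((o(-8, 13) - 106)**2 + 26*Z(-58)) - 196495 = ((-3 - 106)**2 + 26*(68 - 1*(-58))) - 196495 = ((-109)**2 + 26*(68 + 58)) - 196495 = (11881 + 26*126) - 196495 = (11881 + 3276) - 196495 = 15157 - 196495 = -181338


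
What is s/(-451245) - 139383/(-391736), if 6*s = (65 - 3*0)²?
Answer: 37572020641/106061346792 ≈ 0.35425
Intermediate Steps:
s = 4225/6 (s = (65 - 3*0)²/6 = (65 + 0)²/6 = (⅙)*65² = (⅙)*4225 = 4225/6 ≈ 704.17)
s/(-451245) - 139383/(-391736) = (4225/6)/(-451245) - 139383/(-391736) = (4225/6)*(-1/451245) - 139383*(-1/391736) = -845/541494 + 139383/391736 = 37572020641/106061346792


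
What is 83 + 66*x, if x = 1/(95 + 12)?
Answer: 8947/107 ≈ 83.617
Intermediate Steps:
x = 1/107 ≈ 0.0093458
83 + 66*x = 83 + 66*(1/107) = 83 + 66/107 = 8947/107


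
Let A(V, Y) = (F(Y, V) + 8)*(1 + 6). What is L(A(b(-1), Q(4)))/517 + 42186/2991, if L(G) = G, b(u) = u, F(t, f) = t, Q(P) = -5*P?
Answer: 7186306/515449 ≈ 13.942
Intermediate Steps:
A(V, Y) = 56 + 7*Y (A(V, Y) = (Y + 8)*(1 + 6) = (8 + Y)*7 = 56 + 7*Y)
L(A(b(-1), Q(4)))/517 + 42186/2991 = (56 + 7*(-5*4))/517 + 42186/2991 = (56 + 7*(-20))*(1/517) + 42186*(1/2991) = (56 - 140)*(1/517) + 14062/997 = -84*1/517 + 14062/997 = -84/517 + 14062/997 = 7186306/515449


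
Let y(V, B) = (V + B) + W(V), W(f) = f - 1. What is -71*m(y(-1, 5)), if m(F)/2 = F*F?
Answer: -568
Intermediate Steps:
W(f) = -1 + f
y(V, B) = -1 + B + 2*V (y(V, B) = (V + B) + (-1 + V) = (B + V) + (-1 + V) = -1 + B + 2*V)
m(F) = 2*F² (m(F) = 2*(F*F) = 2*F²)
-71*m(y(-1, 5)) = -142*(-1 + 5 + 2*(-1))² = -142*(-1 + 5 - 2)² = -142*2² = -142*4 = -71*8 = -568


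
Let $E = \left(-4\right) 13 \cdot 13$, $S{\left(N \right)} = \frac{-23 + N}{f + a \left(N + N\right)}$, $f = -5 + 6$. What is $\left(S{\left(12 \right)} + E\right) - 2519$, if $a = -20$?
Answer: $- \frac{1530394}{479} \approx -3195.0$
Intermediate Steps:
$f = 1$
$S{\left(N \right)} = \frac{-23 + N}{1 - 40 N}$ ($S{\left(N \right)} = \frac{-23 + N}{1 - 20 \left(N + N\right)} = \frac{-23 + N}{1 - 20 \cdot 2 N} = \frac{-23 + N}{1 - 40 N}$)
$E = -676$ ($E = \left(-52\right) 13 = -676$)
$\left(S{\left(12 \right)} + E\right) - 2519 = \left(\frac{-23 + 12}{1 - 480} - 676\right) - 2519 = \left(\frac{1}{1 - 480} \left(-11\right) - 676\right) - 2519 = \left(\frac{1}{-479} \left(-11\right) - 676\right) - 2519 = \left(\left(- \frac{1}{479}\right) \left(-11\right) - 676\right) - 2519 = \left(\frac{11}{479} - 676\right) - 2519 = - \frac{323793}{479} - 2519 = - \frac{1530394}{479}$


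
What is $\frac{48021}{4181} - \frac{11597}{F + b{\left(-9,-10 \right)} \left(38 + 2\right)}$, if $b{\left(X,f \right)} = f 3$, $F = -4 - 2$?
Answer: $\frac{106400383}{5042286} \approx 21.102$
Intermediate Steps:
$F = -6$ ($F = -4 - 2 = -6$)
$b{\left(X,f \right)} = 3 f$
$\frac{48021}{4181} - \frac{11597}{F + b{\left(-9,-10 \right)} \left(38 + 2\right)} = \frac{48021}{4181} - \frac{11597}{-6 + 3 \left(-10\right) \left(38 + 2\right)} = 48021 \cdot \frac{1}{4181} - \frac{11597}{-6 - 1200} = \frac{48021}{4181} - \frac{11597}{-6 - 1200} = \frac{48021}{4181} - \frac{11597}{-1206} = \frac{48021}{4181} - - \frac{11597}{1206} = \frac{48021}{4181} + \frac{11597}{1206} = \frac{106400383}{5042286}$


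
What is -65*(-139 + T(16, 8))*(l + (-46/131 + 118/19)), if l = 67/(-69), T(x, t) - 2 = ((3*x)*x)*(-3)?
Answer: 133204503445/171741 ≈ 7.7561e+5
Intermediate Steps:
T(x, t) = 2 - 9*x² (T(x, t) = 2 + ((3*x)*x)*(-3) = 2 + (3*x²)*(-3) = 2 - 9*x²)
l = -67/69 (l = 67*(-1/69) = -67/69 ≈ -0.97101)
-65*(-139 + T(16, 8))*(l + (-46/131 + 118/19)) = -65*(-139 + (2 - 9*16²))*(-67/69 + (-46/131 + 118/19)) = -65*(-139 + (2 - 9*256))*(-67/69 + (-46*1/131 + 118*(1/19))) = -65*(-139 + (2 - 2304))*(-67/69 + (-46/131 + 118/19)) = -65*(-139 - 2302)*(-67/69 + 14584/2489) = -(-158665)*839533/171741 = -65*(-2049300053/171741) = 133204503445/171741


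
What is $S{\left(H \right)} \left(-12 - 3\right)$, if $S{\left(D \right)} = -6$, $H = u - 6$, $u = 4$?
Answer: $90$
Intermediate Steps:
$H = -2$ ($H = 4 - 6 = -2$)
$S{\left(H \right)} \left(-12 - 3\right) = - 6 \left(-12 - 3\right) = \left(-6\right) \left(-15\right) = 90$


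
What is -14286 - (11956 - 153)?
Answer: -26089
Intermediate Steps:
-14286 - (11956 - 153) = -14286 - 1*11803 = -14286 - 11803 = -26089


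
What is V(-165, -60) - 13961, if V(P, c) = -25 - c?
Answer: -13926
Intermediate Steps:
V(-165, -60) - 13961 = (-25 - 1*(-60)) - 13961 = (-25 + 60) - 13961 = 35 - 13961 = -13926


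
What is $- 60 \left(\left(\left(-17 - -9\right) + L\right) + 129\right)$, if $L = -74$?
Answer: $-2820$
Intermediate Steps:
$- 60 \left(\left(\left(-17 - -9\right) + L\right) + 129\right) = - 60 \left(\left(\left(-17 - -9\right) - 74\right) + 129\right) = - 60 \left(\left(\left(-17 + 9\right) - 74\right) + 129\right) = - 60 \left(\left(-8 - 74\right) + 129\right) = - 60 \left(-82 + 129\right) = \left(-60\right) 47 = -2820$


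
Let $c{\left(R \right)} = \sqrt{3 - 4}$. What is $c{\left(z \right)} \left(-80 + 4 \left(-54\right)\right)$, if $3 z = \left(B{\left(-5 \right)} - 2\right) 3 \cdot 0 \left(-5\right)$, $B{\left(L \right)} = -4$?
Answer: $- 296 i \approx - 296.0 i$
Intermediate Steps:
$z = 0$ ($z = \frac{\left(-4 - 2\right) 3 \cdot 0 \left(-5\right)}{3} = \frac{\left(-6\right) 0 \left(-5\right)}{3} = \frac{\left(-6\right) 0}{3} = \frac{1}{3} \cdot 0 = 0$)
$c{\left(R \right)} = i$ ($c{\left(R \right)} = \sqrt{-1} = i$)
$c{\left(z \right)} \left(-80 + 4 \left(-54\right)\right) = i \left(-80 + 4 \left(-54\right)\right) = i \left(-80 - 216\right) = i \left(-296\right) = - 296 i$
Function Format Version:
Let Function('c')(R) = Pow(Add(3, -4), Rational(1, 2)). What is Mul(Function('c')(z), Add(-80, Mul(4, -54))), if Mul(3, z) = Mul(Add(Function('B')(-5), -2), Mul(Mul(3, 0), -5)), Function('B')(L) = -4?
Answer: Mul(-296, I) ≈ Mul(-296.00, I)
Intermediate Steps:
z = 0 (z = Mul(Rational(1, 3), Mul(Add(-4, -2), Mul(Mul(3, 0), -5))) = Mul(Rational(1, 3), Mul(-6, Mul(0, -5))) = Mul(Rational(1, 3), Mul(-6, 0)) = Mul(Rational(1, 3), 0) = 0)
Function('c')(R) = I (Function('c')(R) = Pow(-1, Rational(1, 2)) = I)
Mul(Function('c')(z), Add(-80, Mul(4, -54))) = Mul(I, Add(-80, Mul(4, -54))) = Mul(I, Add(-80, -216)) = Mul(I, -296) = Mul(-296, I)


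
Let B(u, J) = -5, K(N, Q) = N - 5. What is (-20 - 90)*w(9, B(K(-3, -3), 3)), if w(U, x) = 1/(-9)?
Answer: 110/9 ≈ 12.222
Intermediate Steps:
K(N, Q) = -5 + N
w(U, x) = -1/9
(-20 - 90)*w(9, B(K(-3, -3), 3)) = (-20 - 90)*(-1/9) = -110*(-1/9) = 110/9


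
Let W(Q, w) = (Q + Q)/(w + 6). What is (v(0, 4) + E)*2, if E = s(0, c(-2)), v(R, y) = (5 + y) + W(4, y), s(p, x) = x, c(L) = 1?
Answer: 108/5 ≈ 21.600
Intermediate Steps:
W(Q, w) = 2*Q/(6 + w) (W(Q, w) = (2*Q)/(6 + w) = 2*Q/(6 + w))
v(R, y) = 5 + y + 8/(6 + y) (v(R, y) = (5 + y) + 2*4/(6 + y) = (5 + y) + 8/(6 + y) = 5 + y + 8/(6 + y))
E = 1
(v(0, 4) + E)*2 = ((8 + (5 + 4)*(6 + 4))/(6 + 4) + 1)*2 = ((8 + 9*10)/10 + 1)*2 = ((8 + 90)/10 + 1)*2 = ((1/10)*98 + 1)*2 = (49/5 + 1)*2 = (54/5)*2 = 108/5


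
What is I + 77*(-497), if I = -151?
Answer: -38420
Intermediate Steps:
I + 77*(-497) = -151 + 77*(-497) = -151 - 38269 = -38420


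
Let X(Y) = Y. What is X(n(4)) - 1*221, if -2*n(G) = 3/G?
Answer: -1771/8 ≈ -221.38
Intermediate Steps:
n(G) = -3/(2*G)
X(n(4)) - 1*221 = -3/2/4 - 1*221 = -3/2*¼ - 221 = -3/8 - 221 = -1771/8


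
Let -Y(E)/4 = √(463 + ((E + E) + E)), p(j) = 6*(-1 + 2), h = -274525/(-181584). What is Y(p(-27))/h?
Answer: -726336*√481/274525 ≈ -58.027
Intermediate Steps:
h = 274525/181584 (h = -274525*(-1/181584) = 274525/181584 ≈ 1.5118)
p(j) = 6 (p(j) = 6*1 = 6)
Y(E) = -4*√(463 + 3*E) (Y(E) = -4*√(463 + ((E + E) + E)) = -4*√(463 + (2*E + E)) = -4*√(463 + 3*E))
Y(p(-27))/h = (-4*√(463 + 3*6))/(274525/181584) = -4*√(463 + 18)*(181584/274525) = -4*√481*(181584/274525) = -726336*√481/274525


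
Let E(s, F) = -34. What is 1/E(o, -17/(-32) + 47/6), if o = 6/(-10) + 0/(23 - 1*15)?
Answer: -1/34 ≈ -0.029412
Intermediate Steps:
o = -⅗ (o = 6*(-⅒) + 0/(23 - 15) = -⅗ + 0/8 = -⅗ + 0*(⅛) = -⅗ + 0 = -⅗ ≈ -0.60000)
1/E(o, -17/(-32) + 47/6) = 1/(-34) = -1/34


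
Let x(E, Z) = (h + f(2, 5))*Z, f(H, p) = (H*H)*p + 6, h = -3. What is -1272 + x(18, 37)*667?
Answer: 566345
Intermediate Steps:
f(H, p) = 6 + p*H² (f(H, p) = H²*p + 6 = p*H² + 6 = 6 + p*H²)
x(E, Z) = 23*Z (x(E, Z) = (-3 + (6 + 5*2²))*Z = (-3 + (6 + 5*4))*Z = (-3 + (6 + 20))*Z = (-3 + 26)*Z = 23*Z)
-1272 + x(18, 37)*667 = -1272 + (23*37)*667 = -1272 + 851*667 = -1272 + 567617 = 566345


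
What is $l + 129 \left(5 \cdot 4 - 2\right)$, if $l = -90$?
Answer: $2232$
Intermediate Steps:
$l + 129 \left(5 \cdot 4 - 2\right) = -90 + 129 \left(5 \cdot 4 - 2\right) = -90 + 129 \left(20 - 2\right) = -90 + 129 \cdot 18 = -90 + 2322 = 2232$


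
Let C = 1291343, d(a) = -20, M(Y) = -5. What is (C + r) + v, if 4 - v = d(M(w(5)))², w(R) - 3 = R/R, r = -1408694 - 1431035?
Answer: -1548782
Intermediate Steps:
r = -2839729
w(R) = 4 (w(R) = 3 + R/R = 3 + 1 = 4)
v = -396 (v = 4 - 1*(-20)² = 4 - 1*400 = 4 - 400 = -396)
(C + r) + v = (1291343 - 2839729) - 396 = -1548386 - 396 = -1548782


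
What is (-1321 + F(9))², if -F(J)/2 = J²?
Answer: 2199289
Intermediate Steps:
F(J) = -2*J²
(-1321 + F(9))² = (-1321 - 2*9²)² = (-1321 - 2*81)² = (-1321 - 162)² = (-1483)² = 2199289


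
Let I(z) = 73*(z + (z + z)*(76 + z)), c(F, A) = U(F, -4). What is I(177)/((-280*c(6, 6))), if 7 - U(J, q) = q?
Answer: -6550947/3080 ≈ -2126.9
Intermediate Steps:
U(J, q) = 7 - q
c(F, A) = 11 (c(F, A) = 7 - 1*(-4) = 7 + 4 = 11)
I(z) = 73*z + 146*z*(76 + z) (I(z) = 73*(z + (2*z)*(76 + z)) = 73*(z + 2*z*(76 + z)) = 73*z + 146*z*(76 + z))
I(177)/((-280*c(6, 6))) = (73*177*(153 + 2*177))/((-280*11)) = (73*177*(153 + 354))/(-3080) = (73*177*507)*(-1/3080) = 6550947*(-1/3080) = -6550947/3080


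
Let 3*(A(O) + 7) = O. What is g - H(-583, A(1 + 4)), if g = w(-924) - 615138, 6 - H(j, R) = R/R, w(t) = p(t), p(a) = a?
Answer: -616067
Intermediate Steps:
A(O) = -7 + O/3
w(t) = t
H(j, R) = 5 (H(j, R) = 6 - R/R = 6 - 1*1 = 6 - 1 = 5)
g = -616062 (g = -924 - 615138 = -616062)
g - H(-583, A(1 + 4)) = -616062 - 1*5 = -616062 - 5 = -616067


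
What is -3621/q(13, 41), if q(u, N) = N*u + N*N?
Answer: -1207/738 ≈ -1.6355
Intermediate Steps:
q(u, N) = N² + N*u (q(u, N) = N*u + N² = N² + N*u)
-3621/q(13, 41) = -3621*1/(41*(41 + 13)) = -3621/(41*54) = -3621/2214 = -3621*1/2214 = -1207/738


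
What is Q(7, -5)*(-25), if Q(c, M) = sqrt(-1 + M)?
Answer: -25*I*sqrt(6) ≈ -61.237*I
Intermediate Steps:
Q(7, -5)*(-25) = sqrt(-1 - 5)*(-25) = sqrt(-6)*(-25) = (I*sqrt(6))*(-25) = -25*I*sqrt(6)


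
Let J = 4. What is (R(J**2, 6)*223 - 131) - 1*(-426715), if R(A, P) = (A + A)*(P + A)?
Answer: 583576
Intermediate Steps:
R(A, P) = 2*A*(A + P) (R(A, P) = (2*A)*(A + P) = 2*A*(A + P))
(R(J**2, 6)*223 - 131) - 1*(-426715) = ((2*4**2*(4**2 + 6))*223 - 131) - 1*(-426715) = ((2*16*(16 + 6))*223 - 131) + 426715 = ((2*16*22)*223 - 131) + 426715 = (704*223 - 131) + 426715 = (156992 - 131) + 426715 = 156861 + 426715 = 583576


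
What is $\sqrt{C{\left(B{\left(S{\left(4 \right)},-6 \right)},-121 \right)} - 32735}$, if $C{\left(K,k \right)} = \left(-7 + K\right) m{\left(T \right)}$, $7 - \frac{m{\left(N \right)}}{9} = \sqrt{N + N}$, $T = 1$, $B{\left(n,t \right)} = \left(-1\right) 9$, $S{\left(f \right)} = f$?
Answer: $\sqrt{-33743 + 144 \sqrt{2}} \approx 183.14 i$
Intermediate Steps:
$B{\left(n,t \right)} = -9$
$m{\left(N \right)} = 63 - 9 \sqrt{2} \sqrt{N}$ ($m{\left(N \right)} = 63 - 9 \sqrt{N + N} = 63 - 9 \sqrt{2 N} = 63 - 9 \sqrt{2} \sqrt{N}$)
$C{\left(K,k \right)} = \left(-7 + K\right) \left(63 - 9 \sqrt{2}\right)$ ($C{\left(K,k \right)} = \left(-7 + K\right) \left(63 - 9 \sqrt{2} \sqrt{1}\right) = \left(-7 + K\right) \left(63 - 9 \sqrt{2} \cdot 1\right) = \left(-7 + K\right) \left(63 - 9 \sqrt{2}\right)$)
$\sqrt{C{\left(B{\left(S{\left(4 \right)},-6 \right)},-121 \right)} - 32735} = \sqrt{9 \left(-7 - 9\right) \left(7 - \sqrt{2}\right) - 32735} = \sqrt{9 \left(-16\right) \left(7 - \sqrt{2}\right) - 32735} = \sqrt{\left(-1008 + 144 \sqrt{2}\right) - 32735} = \sqrt{-33743 + 144 \sqrt{2}}$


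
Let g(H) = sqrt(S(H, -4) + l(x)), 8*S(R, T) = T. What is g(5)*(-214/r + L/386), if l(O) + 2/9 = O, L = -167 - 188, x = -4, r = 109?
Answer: -40433*I*sqrt(170)/84148 ≈ -6.2649*I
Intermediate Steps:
S(R, T) = T/8
L = -355
l(O) = -2/9 + O
g(H) = I*sqrt(170)/6 (g(H) = sqrt((1/8)*(-4) + (-2/9 - 4)) = sqrt(-1/2 - 38/9) = sqrt(-85/18) = I*sqrt(170)/6)
g(5)*(-214/r + L/386) = (I*sqrt(170)/6)*(-214/109 - 355/386) = (I*sqrt(170)/6)*(-121299/42074) = -40433*I*sqrt(170)/84148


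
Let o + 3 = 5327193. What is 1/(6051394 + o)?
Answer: 1/11378584 ≈ 8.7884e-8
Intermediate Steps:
o = 5327190 (o = -3 + 5327193 = 5327190)
1/(6051394 + o) = 1/(6051394 + 5327190) = 1/11378584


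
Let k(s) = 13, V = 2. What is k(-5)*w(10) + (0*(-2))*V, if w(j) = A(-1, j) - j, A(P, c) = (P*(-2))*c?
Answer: 130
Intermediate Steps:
A(P, c) = -2*P*c (A(P, c) = (-2*P)*c = -2*P*c)
w(j) = j (w(j) = -2*(-1)*j - j = 2*j - j = j)
k(-5)*w(10) + (0*(-2))*V = 13*10 + (0*(-2))*2 = 130 + 0*2 = 130 + 0 = 130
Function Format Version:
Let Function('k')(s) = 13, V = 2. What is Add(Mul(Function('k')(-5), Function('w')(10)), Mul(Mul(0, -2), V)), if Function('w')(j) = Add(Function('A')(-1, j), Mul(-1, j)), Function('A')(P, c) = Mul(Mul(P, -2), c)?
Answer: 130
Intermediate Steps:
Function('A')(P, c) = Mul(-2, P, c) (Function('A')(P, c) = Mul(Mul(-2, P), c) = Mul(-2, P, c))
Function('w')(j) = j (Function('w')(j) = Add(Mul(-2, -1, j), Mul(-1, j)) = Add(Mul(2, j), Mul(-1, j)) = j)
Add(Mul(Function('k')(-5), Function('w')(10)), Mul(Mul(0, -2), V)) = Add(Mul(13, 10), Mul(Mul(0, -2), 2)) = Add(130, Mul(0, 2)) = Add(130, 0) = 130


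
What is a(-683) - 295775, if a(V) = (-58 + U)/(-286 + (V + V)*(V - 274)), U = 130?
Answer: -48321353291/163372 ≈ -2.9578e+5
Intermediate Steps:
a(V) = 72/(-286 + 2*V*(-274 + V)) (a(V) = (-58 + 130)/(-286 + (V + V)*(V - 274)) = 72/(-286 + (2*V)*(-274 + V)) = 72/(-286 + 2*V*(-274 + V)))
a(-683) - 295775 = 36/(-143 + (-683)**2 - 274*(-683)) - 295775 = 36/(-143 + 466489 + 187142) - 295775 = 36/653488 - 295775 = 36*(1/653488) - 295775 = 9/163372 - 295775 = -48321353291/163372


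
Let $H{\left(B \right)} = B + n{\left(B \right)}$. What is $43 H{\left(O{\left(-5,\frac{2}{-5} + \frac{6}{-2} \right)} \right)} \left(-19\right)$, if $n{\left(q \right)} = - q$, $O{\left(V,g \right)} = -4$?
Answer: $0$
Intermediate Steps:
$H{\left(B \right)} = 0$ ($H{\left(B \right)} = B - B = 0$)
$43 H{\left(O{\left(-5,\frac{2}{-5} + \frac{6}{-2} \right)} \right)} \left(-19\right) = 43 \cdot 0 \left(-19\right) = 0 \left(-19\right) = 0$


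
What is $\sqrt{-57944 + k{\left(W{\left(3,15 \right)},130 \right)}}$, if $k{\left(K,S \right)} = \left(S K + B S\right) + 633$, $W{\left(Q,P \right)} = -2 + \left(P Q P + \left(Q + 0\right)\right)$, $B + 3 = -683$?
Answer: $i \sqrt{58611} \approx 242.1 i$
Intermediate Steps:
$B = -686$ ($B = -3 - 683 = -686$)
$W{\left(Q,P \right)} = -2 + Q + Q P^{2}$ ($W{\left(Q,P \right)} = -2 + \left(Q P^{2} + Q\right) = -2 + \left(Q + Q P^{2}\right) = -2 + Q + Q P^{2}$)
$k{\left(K,S \right)} = 633 - 686 S + K S$ ($k{\left(K,S \right)} = \left(S K - 686 S\right) + 633 = \left(K S - 686 S\right) + 633 = \left(- 686 S + K S\right) + 633 = 633 - 686 S + K S$)
$\sqrt{-57944 + k{\left(W{\left(3,15 \right)},130 \right)}} = \sqrt{-57944 + \left(633 - 89180 + \left(-2 + 3 + 3 \cdot 15^{2}\right) 130\right)} = \sqrt{-57944 + \left(633 - 89180 + \left(-2 + 3 + 3 \cdot 225\right) 130\right)} = \sqrt{-57944 + \left(633 - 89180 + \left(-2 + 3 + 675\right) 130\right)} = \sqrt{-57944 + \left(633 - 89180 + 676 \cdot 130\right)} = \sqrt{-57944 + \left(633 - 89180 + 87880\right)} = \sqrt{-57944 - 667} = \sqrt{-58611} = i \sqrt{58611}$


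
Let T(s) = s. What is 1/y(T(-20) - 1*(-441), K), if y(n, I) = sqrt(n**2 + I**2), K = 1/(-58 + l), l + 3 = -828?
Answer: 889*sqrt(140077284362)/140077284362 ≈ 0.0023753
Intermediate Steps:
l = -831 (l = -3 - 828 = -831)
K = -1/889 (K = 1/(-58 - 831) = 1/(-889) = -1/889 ≈ -0.0011249)
y(n, I) = sqrt(I**2 + n**2)
1/y(T(-20) - 1*(-441), K) = 1/(sqrt((-1/889)**2 + (-20 - 1*(-441))**2)) = 1/(sqrt(1/790321 + (-20 + 441)**2)) = 1/(sqrt(1/790321 + 421**2)) = 1/(sqrt(1/790321 + 177241)) = 1/(sqrt(140077284362/790321)) = 1/(sqrt(140077284362)/889) = 889*sqrt(140077284362)/140077284362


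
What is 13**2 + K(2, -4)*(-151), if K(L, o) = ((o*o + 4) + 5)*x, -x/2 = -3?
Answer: -22481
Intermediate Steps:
x = 6 (x = -2*(-3) = 6)
K(L, o) = 54 + 6*o**2 (K(L, o) = ((o*o + 4) + 5)*6 = ((o**2 + 4) + 5)*6 = ((4 + o**2) + 5)*6 = (9 + o**2)*6 = 54 + 6*o**2)
13**2 + K(2, -4)*(-151) = 13**2 + (54 + 6*(-4)**2)*(-151) = 169 + (54 + 6*16)*(-151) = 169 + (54 + 96)*(-151) = 169 + 150*(-151) = 169 - 22650 = -22481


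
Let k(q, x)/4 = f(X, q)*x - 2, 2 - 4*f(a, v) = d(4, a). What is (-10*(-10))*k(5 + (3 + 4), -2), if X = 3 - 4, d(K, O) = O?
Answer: -1400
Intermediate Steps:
X = -1
f(a, v) = ½ - a/4
k(q, x) = -8 + 3*x (k(q, x) = 4*((½ - ¼*(-1))*x - 2) = 4*((½ + ¼)*x - 2) = 4*(3*x/4 - 2) = 4*(-2 + 3*x/4) = -8 + 3*x)
(-10*(-10))*k(5 + (3 + 4), -2) = (-10*(-10))*(-8 + 3*(-2)) = 100*(-8 - 6) = 100*(-14) = -1400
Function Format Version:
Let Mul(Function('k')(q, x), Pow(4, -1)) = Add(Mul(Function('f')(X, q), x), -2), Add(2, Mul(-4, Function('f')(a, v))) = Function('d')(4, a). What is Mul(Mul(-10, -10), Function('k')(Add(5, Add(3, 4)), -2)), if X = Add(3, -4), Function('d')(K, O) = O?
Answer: -1400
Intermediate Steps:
X = -1
Function('f')(a, v) = Add(Rational(1, 2), Mul(Rational(-1, 4), a))
Function('k')(q, x) = Add(-8, Mul(3, x)) (Function('k')(q, x) = Mul(4, Add(Mul(Add(Rational(1, 2), Mul(Rational(-1, 4), -1)), x), -2)) = Mul(4, Add(Mul(Add(Rational(1, 2), Rational(1, 4)), x), -2)) = Mul(4, Add(Mul(Rational(3, 4), x), -2)) = Mul(4, Add(-2, Mul(Rational(3, 4), x))) = Add(-8, Mul(3, x)))
Mul(Mul(-10, -10), Function('k')(Add(5, Add(3, 4)), -2)) = Mul(Mul(-10, -10), Add(-8, Mul(3, -2))) = Mul(100, Add(-8, -6)) = Mul(100, -14) = -1400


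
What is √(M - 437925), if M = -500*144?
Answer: 5*I*√20397 ≈ 714.09*I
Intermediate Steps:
M = -72000
√(M - 437925) = √(-72000 - 437925) = √(-509925) = 5*I*√20397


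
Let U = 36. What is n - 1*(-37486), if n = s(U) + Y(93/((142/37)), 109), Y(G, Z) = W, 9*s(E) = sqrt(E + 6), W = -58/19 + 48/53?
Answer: 37746240/1007 + sqrt(42)/9 ≈ 37485.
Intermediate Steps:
W = -2162/1007 (W = -58*1/19 + 48*(1/53) = -58/19 + 48/53 = -2162/1007 ≈ -2.1470)
s(E) = sqrt(6 + E)/9 (s(E) = sqrt(E + 6)/9 = sqrt(6 + E)/9)
Y(G, Z) = -2162/1007
n = -2162/1007 + sqrt(42)/9 (n = sqrt(6 + 36)/9 - 2162/1007 = sqrt(42)/9 - 2162/1007 = -2162/1007 + sqrt(42)/9 ≈ -1.4269)
n - 1*(-37486) = (-2162/1007 + sqrt(42)/9) - 1*(-37486) = (-2162/1007 + sqrt(42)/9) + 37486 = 37746240/1007 + sqrt(42)/9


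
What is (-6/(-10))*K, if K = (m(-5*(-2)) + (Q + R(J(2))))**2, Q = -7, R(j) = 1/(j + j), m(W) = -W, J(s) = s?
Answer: 13467/80 ≈ 168.34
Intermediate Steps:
R(j) = 1/(2*j)
K = 4489/16 (K = (-(-5)*(-2) + (-7 + (1/2)/2))**2 = (-1*10 + (-7 + (1/2)*(1/2)))**2 = (-10 + (-7 + 1/4))**2 = (-10 - 27/4)**2 = (-67/4)**2 = 4489/16 ≈ 280.56)
(-6/(-10))*K = -6/(-10)*(4489/16) = -6*(-1/10)*(4489/16) = (3/5)*(4489/16) = 13467/80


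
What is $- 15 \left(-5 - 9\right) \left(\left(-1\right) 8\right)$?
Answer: $-1680$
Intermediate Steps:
$- 15 \left(-5 - 9\right) \left(\left(-1\right) 8\right) = \left(-15\right) \left(-14\right) \left(-8\right) = 210 \left(-8\right) = -1680$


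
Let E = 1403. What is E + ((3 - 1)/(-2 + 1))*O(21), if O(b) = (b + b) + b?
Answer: 1277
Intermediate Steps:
O(b) = 3*b (O(b) = 2*b + b = 3*b)
E + ((3 - 1)/(-2 + 1))*O(21) = 1403 + ((3 - 1)/(-2 + 1))*(3*21) = 1403 + (2/(-1))*63 = 1403 + (2*(-1))*63 = 1403 - 2*63 = 1403 - 126 = 1277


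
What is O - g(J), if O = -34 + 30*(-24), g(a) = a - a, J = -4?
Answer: -754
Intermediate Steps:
g(a) = 0
O = -754 (O = -34 - 720 = -754)
O - g(J) = -754 - 1*0 = -754 + 0 = -754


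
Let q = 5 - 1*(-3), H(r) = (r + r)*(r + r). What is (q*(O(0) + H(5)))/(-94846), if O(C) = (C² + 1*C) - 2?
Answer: -392/47423 ≈ -0.0082660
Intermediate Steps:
O(C) = -2 + C + C² (O(C) = (C² + C) - 2 = (C + C²) - 2 = -2 + C + C²)
H(r) = 4*r² (H(r) = (2*r)*(2*r) = 4*r²)
q = 8 (q = 5 + 3 = 8)
(q*(O(0) + H(5)))/(-94846) = (8*((-2 + 0 + 0²) + 4*5²))/(-94846) = -4*((-2 + 0 + 0) + 4*25)/47423 = -4*(-2 + 100)/47423 = -4*98/47423 = -1/94846*784 = -392/47423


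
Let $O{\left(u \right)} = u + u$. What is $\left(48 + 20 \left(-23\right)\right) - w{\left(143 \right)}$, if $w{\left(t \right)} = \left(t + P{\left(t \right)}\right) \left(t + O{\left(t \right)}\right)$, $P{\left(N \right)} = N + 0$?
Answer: $-123106$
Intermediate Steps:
$O{\left(u \right)} = 2 u$
$P{\left(N \right)} = N$
$w{\left(t \right)} = 6 t^{2}$ ($w{\left(t \right)} = \left(t + t\right) \left(t + 2 t\right) = 2 t 3 t = 6 t^{2}$)
$\left(48 + 20 \left(-23\right)\right) - w{\left(143 \right)} = \left(48 + 20 \left(-23\right)\right) - 6 \cdot 143^{2} = \left(48 - 460\right) - 6 \cdot 20449 = -412 - 122694 = -123106$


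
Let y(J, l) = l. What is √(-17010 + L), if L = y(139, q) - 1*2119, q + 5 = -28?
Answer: I*√19162 ≈ 138.43*I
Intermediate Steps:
q = -33 (q = -5 - 28 = -33)
L = -2152 (L = -33 - 1*2119 = -33 - 2119 = -2152)
√(-17010 + L) = √(-17010 - 2152) = √(-19162) = I*√19162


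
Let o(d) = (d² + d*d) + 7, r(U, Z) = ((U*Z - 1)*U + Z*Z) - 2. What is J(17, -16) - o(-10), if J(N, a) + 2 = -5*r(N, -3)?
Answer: 4176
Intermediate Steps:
r(U, Z) = -2 + Z² + U*(-1 + U*Z) (r(U, Z) = ((-1 + U*Z)*U + Z²) - 2 = (U*(-1 + U*Z) + Z²) - 2 = (Z² + U*(-1 + U*Z)) - 2 = -2 + Z² + U*(-1 + U*Z))
o(d) = 7 + 2*d² (o(d) = (d² + d²) + 7 = 2*d² + 7 = 7 + 2*d²)
J(N, a) = -37 + 5*N + 15*N² (J(N, a) = -2 - 5*(-2 + (-3)² - N - 3*N²) = -2 - 5*(-2 + 9 - N - 3*N²) = -2 - 5*(7 - N - 3*N²) = -2 + (-35 + 5*N + 15*N²) = -37 + 5*N + 15*N²)
J(17, -16) - o(-10) = (-37 + 5*17 + 15*17²) - (7 + 2*(-10)²) = (-37 + 85 + 15*289) - (7 + 2*100) = (-37 + 85 + 4335) - (7 + 200) = 4383 - 1*207 = 4383 - 207 = 4176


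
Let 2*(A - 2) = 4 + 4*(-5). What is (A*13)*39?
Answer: -3042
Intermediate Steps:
A = -6 (A = 2 + (4 + 4*(-5))/2 = 2 + (4 - 20)/2 = 2 + (1/2)*(-16) = 2 - 8 = -6)
(A*13)*39 = -6*13*39 = -78*39 = -3042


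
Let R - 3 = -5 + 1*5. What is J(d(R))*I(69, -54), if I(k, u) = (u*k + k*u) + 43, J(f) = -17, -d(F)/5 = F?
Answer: 125953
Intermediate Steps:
R = 3 (R = 3 + (-5 + 1*5) = 3 + (-5 + 5) = 3 + 0 = 3)
d(F) = -5*F
I(k, u) = 43 + 2*k*u (I(k, u) = (k*u + k*u) + 43 = 2*k*u + 43 = 43 + 2*k*u)
J(d(R))*I(69, -54) = -17*(43 + 2*69*(-54)) = -17*(43 - 7452) = -17*(-7409) = 125953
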